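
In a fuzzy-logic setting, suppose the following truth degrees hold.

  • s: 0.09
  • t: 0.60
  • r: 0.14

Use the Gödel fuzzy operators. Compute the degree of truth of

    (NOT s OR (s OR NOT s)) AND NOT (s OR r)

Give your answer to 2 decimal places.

0.86

NOT s = 1 − 0.09 = 0.91
NOT s = 1 − 0.09 = 0.91
s OR NOT s = max(a, b) on (0.09, 0.91) = 0.91
NOT s OR (s OR NOT s) = max(a, b) on (0.91, 0.91) = 0.91
s OR r = max(a, b) on (0.09, 0.14) = 0.14
NOT (s OR r) = 1 − 0.14 = 0.86
(NOT s OR (s OR NOT s)) AND NOT (s OR r) = min(a, b) on (0.91, 0.86) = 0.86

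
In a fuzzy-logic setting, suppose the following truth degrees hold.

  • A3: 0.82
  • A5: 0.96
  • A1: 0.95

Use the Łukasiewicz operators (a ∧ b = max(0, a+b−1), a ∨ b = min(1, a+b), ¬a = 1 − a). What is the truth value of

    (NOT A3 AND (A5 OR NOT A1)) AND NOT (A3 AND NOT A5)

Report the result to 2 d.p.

NOT A3 = 1 − 0.82 = 0.18
NOT A1 = 1 − 0.95 = 0.05
A5 OR NOT A1 = min(1, a+b) on (0.96, 0.05) = 1.00
NOT A3 AND (A5 OR NOT A1) = max(0, a+b−1) on (0.18, 1.00) = 0.18
NOT A5 = 1 − 0.96 = 0.04
A3 AND NOT A5 = max(0, a+b−1) on (0.82, 0.04) = 0.00
NOT (A3 AND NOT A5) = 1 − 0.00 = 1.00
(NOT A3 AND (A5 OR NOT A1)) AND NOT (A3 AND NOT A5) = max(0, a+b−1) on (0.18, 1.00) = 0.18

0.18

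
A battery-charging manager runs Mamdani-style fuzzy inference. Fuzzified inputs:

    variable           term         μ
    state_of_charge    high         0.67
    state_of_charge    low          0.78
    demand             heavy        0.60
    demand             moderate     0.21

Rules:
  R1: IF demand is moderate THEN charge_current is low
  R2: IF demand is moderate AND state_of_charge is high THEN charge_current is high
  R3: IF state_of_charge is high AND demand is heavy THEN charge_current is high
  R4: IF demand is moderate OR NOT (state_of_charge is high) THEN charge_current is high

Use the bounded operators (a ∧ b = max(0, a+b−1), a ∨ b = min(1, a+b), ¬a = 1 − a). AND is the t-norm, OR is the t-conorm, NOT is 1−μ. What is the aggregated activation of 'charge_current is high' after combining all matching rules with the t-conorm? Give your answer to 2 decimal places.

0.81

R1: moderate=0.21 → w = 0.21
R2: moderate=0.21, high=0.67; AND[max(0, a+b−1)] → w = 0.00
R3: high=0.67, heavy=0.60; AND[max(0, a+b−1)] → w = 0.27
R4: moderate=0.21, ¬high=1−0.67=0.33; OR[min(1, a+b)] → w = 0.54
Rules with consequent 'high': {R2, R3, R4} → strengths 0.00, 0.27, 0.54
Aggregate via t-conorm [min(1, a+b)]: 0.81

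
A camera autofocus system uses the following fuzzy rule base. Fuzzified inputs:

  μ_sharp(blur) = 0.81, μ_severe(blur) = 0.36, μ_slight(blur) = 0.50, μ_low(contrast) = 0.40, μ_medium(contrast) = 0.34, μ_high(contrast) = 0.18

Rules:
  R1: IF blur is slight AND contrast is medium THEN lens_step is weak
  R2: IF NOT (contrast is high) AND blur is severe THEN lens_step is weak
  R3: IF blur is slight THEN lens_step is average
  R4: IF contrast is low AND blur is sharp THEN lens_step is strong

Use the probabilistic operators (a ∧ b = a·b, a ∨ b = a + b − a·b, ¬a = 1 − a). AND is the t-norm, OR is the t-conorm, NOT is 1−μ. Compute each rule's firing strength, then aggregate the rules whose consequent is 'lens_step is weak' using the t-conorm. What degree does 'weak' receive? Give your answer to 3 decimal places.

0.415

R1: slight=0.50, medium=0.34; AND[a·b] → w = 0.1700
R2: ¬high=1−0.18=0.82, severe=0.36; AND[a·b] → w = 0.2952
R3: slight=0.50 → w = 0.5000
R4: low=0.40, sharp=0.81; AND[a·b] → w = 0.3240
Rules with consequent 'weak': {R1, R2} → strengths 0.1700, 0.2952
Aggregate via t-conorm [a + b − a·b]: 0.4150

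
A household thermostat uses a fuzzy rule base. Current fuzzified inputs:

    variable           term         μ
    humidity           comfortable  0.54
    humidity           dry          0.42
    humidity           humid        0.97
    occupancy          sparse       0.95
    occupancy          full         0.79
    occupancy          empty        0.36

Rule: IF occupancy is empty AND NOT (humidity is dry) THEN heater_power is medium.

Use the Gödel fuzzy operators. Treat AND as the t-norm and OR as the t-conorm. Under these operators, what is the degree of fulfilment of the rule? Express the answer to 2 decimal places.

0.36

firing strength: empty=0.36, ¬dry=1−0.42=0.58; AND[min(a, b)] → w = 0.36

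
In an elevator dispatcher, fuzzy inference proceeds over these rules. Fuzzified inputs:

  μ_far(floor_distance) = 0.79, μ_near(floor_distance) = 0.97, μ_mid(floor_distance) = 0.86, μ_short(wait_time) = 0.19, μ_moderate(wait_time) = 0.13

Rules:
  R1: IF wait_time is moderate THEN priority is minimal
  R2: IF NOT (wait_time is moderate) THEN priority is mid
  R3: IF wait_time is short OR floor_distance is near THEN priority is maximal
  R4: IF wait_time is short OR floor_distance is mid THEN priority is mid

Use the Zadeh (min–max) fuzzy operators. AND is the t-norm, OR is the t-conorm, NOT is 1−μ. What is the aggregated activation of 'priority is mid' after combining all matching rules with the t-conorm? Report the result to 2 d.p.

0.87

R1: moderate=0.13 → w = 0.13
R2: ¬moderate=1−0.13=0.87 → w = 0.87
R3: short=0.19, near=0.97; OR[max(a, b)] → w = 0.97
R4: short=0.19, mid=0.86; OR[max(a, b)] → w = 0.86
Rules with consequent 'mid': {R2, R4} → strengths 0.87, 0.86
Aggregate via t-conorm [max(a, b)]: 0.87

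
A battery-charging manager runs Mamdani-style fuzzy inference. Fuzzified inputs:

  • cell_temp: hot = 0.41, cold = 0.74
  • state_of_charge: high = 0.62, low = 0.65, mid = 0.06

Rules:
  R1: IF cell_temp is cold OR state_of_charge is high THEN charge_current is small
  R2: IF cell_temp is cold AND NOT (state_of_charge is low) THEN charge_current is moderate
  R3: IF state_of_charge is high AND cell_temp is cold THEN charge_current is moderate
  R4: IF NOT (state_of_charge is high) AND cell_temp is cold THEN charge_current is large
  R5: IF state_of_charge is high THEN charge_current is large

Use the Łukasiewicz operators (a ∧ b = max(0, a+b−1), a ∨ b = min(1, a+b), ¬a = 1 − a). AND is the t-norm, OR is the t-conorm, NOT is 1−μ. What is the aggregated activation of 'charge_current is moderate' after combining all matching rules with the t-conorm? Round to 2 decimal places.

0.45

R1: cold=0.74, high=0.62; OR[min(1, a+b)] → w = 1.00
R2: cold=0.74, ¬low=1−0.65=0.35; AND[max(0, a+b−1)] → w = 0.09
R3: high=0.62, cold=0.74; AND[max(0, a+b−1)] → w = 0.36
R4: ¬high=1−0.62=0.38, cold=0.74; AND[max(0, a+b−1)] → w = 0.12
R5: high=0.62 → w = 0.62
Rules with consequent 'moderate': {R2, R3} → strengths 0.09, 0.36
Aggregate via t-conorm [min(1, a+b)]: 0.45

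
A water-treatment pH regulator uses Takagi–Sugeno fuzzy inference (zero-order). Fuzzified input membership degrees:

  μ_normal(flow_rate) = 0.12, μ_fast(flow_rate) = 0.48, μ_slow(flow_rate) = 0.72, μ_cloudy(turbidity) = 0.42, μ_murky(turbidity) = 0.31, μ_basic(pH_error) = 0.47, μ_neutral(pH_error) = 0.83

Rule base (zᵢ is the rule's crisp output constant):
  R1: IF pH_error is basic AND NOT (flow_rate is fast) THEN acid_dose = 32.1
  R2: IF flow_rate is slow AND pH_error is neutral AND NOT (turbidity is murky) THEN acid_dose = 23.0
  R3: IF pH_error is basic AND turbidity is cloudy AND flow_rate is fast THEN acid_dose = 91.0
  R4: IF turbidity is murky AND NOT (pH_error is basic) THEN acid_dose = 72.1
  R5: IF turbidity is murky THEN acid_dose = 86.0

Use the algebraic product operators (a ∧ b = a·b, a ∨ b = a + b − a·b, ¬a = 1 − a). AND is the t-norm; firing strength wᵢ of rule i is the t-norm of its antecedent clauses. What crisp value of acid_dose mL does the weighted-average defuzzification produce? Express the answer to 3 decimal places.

R1 (z=32.1): basic=0.47, ¬fast=1−0.48=0.52; AND[a·b] → w = 0.2444
R2 (z=23.0): slow=0.72, neutral=0.83, ¬murky=1−0.31=0.69; AND[a·b] → w = 0.4123
R3 (z=91.0): basic=0.47, cloudy=0.42, fast=0.48; AND[a·b] → w = 0.0948
R4 (z=72.1): murky=0.31, ¬basic=1−0.47=0.53; AND[a·b] → w = 0.1643
R5 (z=86.0): murky=0.31 → w = 0.3100
Weighted average = (0.2444·32.1 + 0.4123·23.0 + 0.0948·91.0 + 0.1643·72.1 + 0.3100·86.0) / (0.2444 + 0.4123 + 0.0948 + 0.1643 + 0.3100)
  = 64.4576 / 1.2258 = 52.584

52.584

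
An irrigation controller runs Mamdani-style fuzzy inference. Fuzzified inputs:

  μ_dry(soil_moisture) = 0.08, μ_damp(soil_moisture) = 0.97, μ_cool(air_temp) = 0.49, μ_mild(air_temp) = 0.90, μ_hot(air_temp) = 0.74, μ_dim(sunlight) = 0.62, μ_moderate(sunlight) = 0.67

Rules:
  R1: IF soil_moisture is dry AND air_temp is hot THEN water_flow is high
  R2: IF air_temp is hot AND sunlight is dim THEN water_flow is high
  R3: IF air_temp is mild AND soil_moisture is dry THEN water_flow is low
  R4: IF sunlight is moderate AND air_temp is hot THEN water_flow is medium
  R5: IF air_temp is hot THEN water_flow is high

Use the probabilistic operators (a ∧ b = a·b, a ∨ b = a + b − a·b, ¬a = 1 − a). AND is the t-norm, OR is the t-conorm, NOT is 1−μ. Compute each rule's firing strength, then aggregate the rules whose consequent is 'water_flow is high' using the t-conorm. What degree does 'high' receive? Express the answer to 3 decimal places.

R1: dry=0.08, hot=0.74; AND[a·b] → w = 0.0592
R2: hot=0.74, dim=0.62; AND[a·b] → w = 0.4588
R3: mild=0.90, dry=0.08; AND[a·b] → w = 0.0720
R4: moderate=0.67, hot=0.74; AND[a·b] → w = 0.4958
R5: hot=0.74 → w = 0.7400
Rules with consequent 'high': {R1, R2, R5} → strengths 0.0592, 0.4588, 0.7400
Aggregate via t-conorm [a + b − a·b]: 0.8676

0.868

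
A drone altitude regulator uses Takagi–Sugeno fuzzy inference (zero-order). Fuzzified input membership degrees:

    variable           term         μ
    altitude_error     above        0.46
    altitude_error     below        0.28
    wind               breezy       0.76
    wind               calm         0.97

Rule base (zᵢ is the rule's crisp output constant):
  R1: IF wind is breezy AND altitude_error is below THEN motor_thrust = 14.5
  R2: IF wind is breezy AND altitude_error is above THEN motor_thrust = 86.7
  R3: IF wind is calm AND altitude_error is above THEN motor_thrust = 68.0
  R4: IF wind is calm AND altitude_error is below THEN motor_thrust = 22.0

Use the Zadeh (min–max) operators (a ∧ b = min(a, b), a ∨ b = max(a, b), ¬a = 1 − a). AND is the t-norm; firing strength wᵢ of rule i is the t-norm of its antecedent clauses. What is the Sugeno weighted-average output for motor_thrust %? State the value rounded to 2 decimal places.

54.99

R1 (z=14.5): breezy=0.76, below=0.28; AND[min(a, b)] → w = 0.28
R2 (z=86.7): breezy=0.76, above=0.46; AND[min(a, b)] → w = 0.46
R3 (z=68.0): calm=0.97, above=0.46; AND[min(a, b)] → w = 0.46
R4 (z=22.0): calm=0.97, below=0.28; AND[min(a, b)] → w = 0.28
Weighted average = (0.28·14.5 + 0.46·86.7 + 0.46·68.0 + 0.28·22.0) / (0.28 + 0.46 + 0.46 + 0.28)
  = 81.3820 / 1.4800 = 54.99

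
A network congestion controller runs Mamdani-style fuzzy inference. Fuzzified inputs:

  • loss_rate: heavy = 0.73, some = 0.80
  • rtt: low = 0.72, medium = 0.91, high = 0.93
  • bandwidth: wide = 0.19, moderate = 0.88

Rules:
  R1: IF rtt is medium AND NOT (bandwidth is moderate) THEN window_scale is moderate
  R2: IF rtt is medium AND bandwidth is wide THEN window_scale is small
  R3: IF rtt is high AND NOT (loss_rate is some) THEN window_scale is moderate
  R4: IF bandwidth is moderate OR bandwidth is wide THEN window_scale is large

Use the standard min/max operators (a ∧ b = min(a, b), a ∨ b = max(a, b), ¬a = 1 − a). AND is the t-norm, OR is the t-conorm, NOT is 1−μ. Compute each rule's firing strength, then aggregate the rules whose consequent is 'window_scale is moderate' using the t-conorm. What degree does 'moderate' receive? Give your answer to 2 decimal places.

0.20

R1: medium=0.91, ¬moderate=1−0.88=0.12; AND[min(a, b)] → w = 0.12
R2: medium=0.91, wide=0.19; AND[min(a, b)] → w = 0.19
R3: high=0.93, ¬some=1−0.80=0.20; AND[min(a, b)] → w = 0.20
R4: moderate=0.88, wide=0.19; OR[max(a, b)] → w = 0.88
Rules with consequent 'moderate': {R1, R3} → strengths 0.12, 0.20
Aggregate via t-conorm [max(a, b)]: 0.20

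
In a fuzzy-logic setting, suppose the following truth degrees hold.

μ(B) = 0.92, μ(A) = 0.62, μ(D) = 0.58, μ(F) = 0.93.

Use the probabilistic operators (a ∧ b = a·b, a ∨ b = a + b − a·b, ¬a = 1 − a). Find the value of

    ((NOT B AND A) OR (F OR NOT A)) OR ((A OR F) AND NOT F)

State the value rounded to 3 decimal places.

0.962

NOT B = 1 − 0.9200 = 0.0800
NOT B AND A = a·b on (0.0800, 0.6200) = 0.0496
NOT A = 1 − 0.6200 = 0.3800
F OR NOT A = a + b − a·b on (0.9300, 0.3800) = 0.9566
(NOT B AND A) OR (F OR NOT A) = a + b − a·b on (0.0496, 0.9566) = 0.9588
A OR F = a + b − a·b on (0.6200, 0.9300) = 0.9734
NOT F = 1 − 0.9300 = 0.0700
(A OR F) AND NOT F = a·b on (0.9734, 0.0700) = 0.0681
((NOT B AND A) OR (F OR NOT A)) OR ((A OR F) AND NOT F) = a + b − a·b on (0.9588, 0.0681) = 0.9616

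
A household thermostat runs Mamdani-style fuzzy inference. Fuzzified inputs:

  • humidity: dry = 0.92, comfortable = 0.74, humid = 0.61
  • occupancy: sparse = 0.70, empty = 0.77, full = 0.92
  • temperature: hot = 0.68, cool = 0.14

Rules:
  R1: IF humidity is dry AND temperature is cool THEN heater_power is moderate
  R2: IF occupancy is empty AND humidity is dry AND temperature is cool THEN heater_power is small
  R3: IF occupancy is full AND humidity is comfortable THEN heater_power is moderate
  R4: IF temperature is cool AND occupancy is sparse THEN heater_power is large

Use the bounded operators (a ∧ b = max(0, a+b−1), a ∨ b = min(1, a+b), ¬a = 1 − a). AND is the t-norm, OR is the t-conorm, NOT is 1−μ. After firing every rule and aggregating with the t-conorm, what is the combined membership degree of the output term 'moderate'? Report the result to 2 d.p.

R1: dry=0.92, cool=0.14; AND[max(0, a+b−1)] → w = 0.06
R2: empty=0.77, dry=0.92, cool=0.14; AND[max(0, a+b−1)] → w = 0.00
R3: full=0.92, comfortable=0.74; AND[max(0, a+b−1)] → w = 0.66
R4: cool=0.14, sparse=0.70; AND[max(0, a+b−1)] → w = 0.00
Rules with consequent 'moderate': {R1, R3} → strengths 0.06, 0.66
Aggregate via t-conorm [min(1, a+b)]: 0.72

0.72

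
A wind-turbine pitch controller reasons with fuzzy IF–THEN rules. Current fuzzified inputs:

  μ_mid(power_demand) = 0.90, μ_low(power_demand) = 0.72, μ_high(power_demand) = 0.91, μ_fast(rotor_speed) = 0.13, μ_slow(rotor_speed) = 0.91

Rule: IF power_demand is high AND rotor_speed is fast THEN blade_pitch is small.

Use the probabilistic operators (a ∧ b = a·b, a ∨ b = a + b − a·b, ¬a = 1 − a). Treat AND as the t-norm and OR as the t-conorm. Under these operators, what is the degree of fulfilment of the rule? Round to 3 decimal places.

0.118

firing strength: high=0.91, fast=0.13; AND[a·b] → w = 0.1183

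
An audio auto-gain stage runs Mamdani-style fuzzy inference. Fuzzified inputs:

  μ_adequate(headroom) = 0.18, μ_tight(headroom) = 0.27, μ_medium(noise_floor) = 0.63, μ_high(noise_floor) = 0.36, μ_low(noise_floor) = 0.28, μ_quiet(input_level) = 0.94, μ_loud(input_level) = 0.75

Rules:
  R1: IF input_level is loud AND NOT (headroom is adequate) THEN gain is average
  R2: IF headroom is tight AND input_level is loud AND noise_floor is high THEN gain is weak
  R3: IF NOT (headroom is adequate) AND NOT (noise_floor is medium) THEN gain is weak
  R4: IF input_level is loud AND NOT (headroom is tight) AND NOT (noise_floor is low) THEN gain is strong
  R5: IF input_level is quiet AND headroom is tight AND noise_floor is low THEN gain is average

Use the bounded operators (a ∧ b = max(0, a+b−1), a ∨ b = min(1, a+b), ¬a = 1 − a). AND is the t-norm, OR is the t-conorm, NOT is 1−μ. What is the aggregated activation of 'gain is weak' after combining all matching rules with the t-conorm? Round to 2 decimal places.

R1: loud=0.75, ¬adequate=1−0.18=0.82; AND[max(0, a+b−1)] → w = 0.57
R2: tight=0.27, loud=0.75, high=0.36; AND[max(0, a+b−1)] → w = 0.00
R3: ¬adequate=1−0.18=0.82, ¬medium=1−0.63=0.37; AND[max(0, a+b−1)] → w = 0.19
R4: loud=0.75, ¬tight=1−0.27=0.73, ¬low=1−0.28=0.72; AND[max(0, a+b−1)] → w = 0.20
R5: quiet=0.94, tight=0.27, low=0.28; AND[max(0, a+b−1)] → w = 0.00
Rules with consequent 'weak': {R2, R3} → strengths 0.00, 0.19
Aggregate via t-conorm [min(1, a+b)]: 0.19

0.19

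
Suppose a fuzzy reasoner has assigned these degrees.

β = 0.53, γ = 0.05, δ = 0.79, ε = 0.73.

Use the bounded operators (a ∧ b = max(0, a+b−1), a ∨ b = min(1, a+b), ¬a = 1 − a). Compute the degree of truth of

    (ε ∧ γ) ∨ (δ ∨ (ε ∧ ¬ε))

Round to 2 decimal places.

0.79

ε ∧ γ = max(0, a+b−1) on (0.73, 0.05) = 0.00
¬ε = 1 − 0.73 = 0.27
ε ∧ ¬ε = max(0, a+b−1) on (0.73, 0.27) = 0.00
δ ∨ (ε ∧ ¬ε) = min(1, a+b) on (0.79, 0.00) = 0.79
(ε ∧ γ) ∨ (δ ∨ (ε ∧ ¬ε)) = min(1, a+b) on (0.00, 0.79) = 0.79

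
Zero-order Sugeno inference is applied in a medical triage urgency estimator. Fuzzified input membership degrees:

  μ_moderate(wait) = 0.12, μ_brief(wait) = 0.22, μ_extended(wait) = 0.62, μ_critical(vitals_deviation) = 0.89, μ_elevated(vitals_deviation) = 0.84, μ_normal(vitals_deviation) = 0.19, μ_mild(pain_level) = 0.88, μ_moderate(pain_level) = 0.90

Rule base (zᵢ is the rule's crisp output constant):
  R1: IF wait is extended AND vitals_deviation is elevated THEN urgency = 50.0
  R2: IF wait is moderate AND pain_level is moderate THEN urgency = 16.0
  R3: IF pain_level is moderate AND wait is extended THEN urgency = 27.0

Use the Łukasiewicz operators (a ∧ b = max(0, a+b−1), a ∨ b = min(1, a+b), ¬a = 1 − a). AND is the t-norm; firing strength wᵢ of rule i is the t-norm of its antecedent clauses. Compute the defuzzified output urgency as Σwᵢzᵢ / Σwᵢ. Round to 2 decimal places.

R1 (z=50.0): extended=0.62, elevated=0.84; AND[max(0, a+b−1)] → w = 0.46
R2 (z=16.0): moderate=0.12, moderate=0.90; AND[max(0, a+b−1)] → w = 0.02
R3 (z=27.0): moderate=0.90, extended=0.62; AND[max(0, a+b−1)] → w = 0.52
Weighted average = (0.46·50.0 + 0.02·16.0 + 0.52·27.0) / (0.46 + 0.02 + 0.52)
  = 37.3600 / 1.0000 = 37.36

37.36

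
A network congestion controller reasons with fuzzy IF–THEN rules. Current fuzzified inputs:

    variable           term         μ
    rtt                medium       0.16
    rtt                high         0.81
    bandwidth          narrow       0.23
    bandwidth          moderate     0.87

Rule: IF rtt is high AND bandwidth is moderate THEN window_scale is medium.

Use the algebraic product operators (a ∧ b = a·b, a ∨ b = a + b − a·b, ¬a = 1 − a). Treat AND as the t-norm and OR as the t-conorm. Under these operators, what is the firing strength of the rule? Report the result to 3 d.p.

firing strength: high=0.81, moderate=0.87; AND[a·b] → w = 0.7047

0.705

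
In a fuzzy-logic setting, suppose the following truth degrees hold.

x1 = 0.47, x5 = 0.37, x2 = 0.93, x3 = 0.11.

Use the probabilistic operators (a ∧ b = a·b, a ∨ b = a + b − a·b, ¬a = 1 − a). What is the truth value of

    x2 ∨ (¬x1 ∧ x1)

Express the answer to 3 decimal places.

0.947

¬x1 = 1 − 0.4700 = 0.5300
¬x1 ∧ x1 = a·b on (0.5300, 0.4700) = 0.2491
x2 ∨ (¬x1 ∧ x1) = a + b − a·b on (0.9300, 0.2491) = 0.9474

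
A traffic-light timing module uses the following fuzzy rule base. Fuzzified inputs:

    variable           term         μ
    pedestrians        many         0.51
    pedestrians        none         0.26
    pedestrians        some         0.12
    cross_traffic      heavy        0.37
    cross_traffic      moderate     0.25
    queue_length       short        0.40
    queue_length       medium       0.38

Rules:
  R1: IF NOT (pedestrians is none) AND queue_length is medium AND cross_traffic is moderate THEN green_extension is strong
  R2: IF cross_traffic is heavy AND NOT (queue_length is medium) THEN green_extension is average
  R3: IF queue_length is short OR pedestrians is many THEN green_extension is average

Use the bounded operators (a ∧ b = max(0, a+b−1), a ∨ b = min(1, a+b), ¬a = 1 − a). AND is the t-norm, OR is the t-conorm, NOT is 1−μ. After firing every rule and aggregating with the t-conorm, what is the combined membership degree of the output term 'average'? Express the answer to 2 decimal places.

0.91

R1: ¬none=1−0.26=0.74, medium=0.38, moderate=0.25; AND[max(0, a+b−1)] → w = 0.00
R2: heavy=0.37, ¬medium=1−0.38=0.62; AND[max(0, a+b−1)] → w = 0.00
R3: short=0.40, many=0.51; OR[min(1, a+b)] → w = 0.91
Rules with consequent 'average': {R2, R3} → strengths 0.00, 0.91
Aggregate via t-conorm [min(1, a+b)]: 0.91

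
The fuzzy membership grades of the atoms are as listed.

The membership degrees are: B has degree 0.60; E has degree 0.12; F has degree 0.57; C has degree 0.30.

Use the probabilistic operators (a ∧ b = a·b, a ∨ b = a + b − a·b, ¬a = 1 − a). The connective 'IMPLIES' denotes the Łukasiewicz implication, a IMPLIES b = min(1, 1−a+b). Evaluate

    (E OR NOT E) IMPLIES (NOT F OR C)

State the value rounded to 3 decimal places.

NOT E = 1 − 0.1200 = 0.8800
E OR NOT E = a + b − a·b on (0.1200, 0.8800) = 0.8944
NOT F = 1 − 0.5700 = 0.4300
NOT F OR C = a + b − a·b on (0.4300, 0.3000) = 0.6010
(E OR NOT E) IMPLIES (NOT F OR C)  [Łukasiewicz: min(1, 1−a+b)] with a=0.8944, b=0.6010 → 0.7066

0.707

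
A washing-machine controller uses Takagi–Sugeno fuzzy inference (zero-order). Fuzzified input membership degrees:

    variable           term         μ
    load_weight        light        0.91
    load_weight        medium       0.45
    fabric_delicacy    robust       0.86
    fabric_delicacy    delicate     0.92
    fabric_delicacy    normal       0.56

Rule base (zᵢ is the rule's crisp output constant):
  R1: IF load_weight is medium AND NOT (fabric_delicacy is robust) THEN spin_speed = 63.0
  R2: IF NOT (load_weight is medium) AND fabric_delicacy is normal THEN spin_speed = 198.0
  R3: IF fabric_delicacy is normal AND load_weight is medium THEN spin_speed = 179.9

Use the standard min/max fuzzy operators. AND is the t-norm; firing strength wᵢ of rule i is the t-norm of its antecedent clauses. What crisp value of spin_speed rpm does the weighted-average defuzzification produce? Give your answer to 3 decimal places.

R1 (z=63.0): medium=0.45, ¬robust=1−0.86=0.14; AND[min(a, b)] → w = 0.14
R2 (z=198.0): ¬medium=1−0.45=0.55, normal=0.56; AND[min(a, b)] → w = 0.55
R3 (z=179.9): normal=0.56, medium=0.45; AND[min(a, b)] → w = 0.45
Weighted average = (0.14·63.0 + 0.55·198.0 + 0.45·179.9) / (0.14 + 0.55 + 0.45)
  = 198.6750 / 1.1400 = 174.276

174.276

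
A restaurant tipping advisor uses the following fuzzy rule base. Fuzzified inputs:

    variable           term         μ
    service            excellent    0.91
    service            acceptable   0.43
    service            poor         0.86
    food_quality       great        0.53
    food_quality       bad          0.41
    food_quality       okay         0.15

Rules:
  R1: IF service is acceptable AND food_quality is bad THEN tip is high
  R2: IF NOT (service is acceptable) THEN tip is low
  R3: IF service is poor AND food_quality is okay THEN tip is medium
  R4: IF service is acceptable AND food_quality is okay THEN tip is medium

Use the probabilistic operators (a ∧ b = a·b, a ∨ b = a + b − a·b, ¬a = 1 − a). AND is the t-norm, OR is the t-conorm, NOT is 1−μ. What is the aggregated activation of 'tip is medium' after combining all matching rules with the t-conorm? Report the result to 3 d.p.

R1: acceptable=0.43, bad=0.41; AND[a·b] → w = 0.1763
R2: ¬acceptable=1−0.43=0.57 → w = 0.5700
R3: poor=0.86, okay=0.15; AND[a·b] → w = 0.1290
R4: acceptable=0.43, okay=0.15; AND[a·b] → w = 0.0645
Rules with consequent 'medium': {R3, R4} → strengths 0.1290, 0.0645
Aggregate via t-conorm [a + b − a·b]: 0.1852

0.185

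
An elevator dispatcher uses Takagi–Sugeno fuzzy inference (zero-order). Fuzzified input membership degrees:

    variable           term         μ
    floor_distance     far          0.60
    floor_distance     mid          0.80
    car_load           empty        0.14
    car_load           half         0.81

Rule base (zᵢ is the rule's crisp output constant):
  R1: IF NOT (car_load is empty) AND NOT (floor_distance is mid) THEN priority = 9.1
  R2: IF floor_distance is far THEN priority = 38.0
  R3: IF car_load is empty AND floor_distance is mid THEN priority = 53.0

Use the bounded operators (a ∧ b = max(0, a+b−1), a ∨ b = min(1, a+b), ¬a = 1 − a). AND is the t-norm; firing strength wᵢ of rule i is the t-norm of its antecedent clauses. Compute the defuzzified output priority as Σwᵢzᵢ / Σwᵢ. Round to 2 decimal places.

35.37

R1 (z=9.1): ¬empty=1−0.14=0.86, ¬mid=1−0.80=0.20; AND[max(0, a+b−1)] → w = 0.06
R2 (z=38.0): far=0.60 → w = 0.60
R3 (z=53.0): empty=0.14, mid=0.80; AND[max(0, a+b−1)] → w = 0.00
Weighted average = (0.06·9.1 + 0.60·38.0 + 0.00·53.0) / (0.06 + 0.60 + 0.00)
  = 23.3460 / 0.6600 = 35.37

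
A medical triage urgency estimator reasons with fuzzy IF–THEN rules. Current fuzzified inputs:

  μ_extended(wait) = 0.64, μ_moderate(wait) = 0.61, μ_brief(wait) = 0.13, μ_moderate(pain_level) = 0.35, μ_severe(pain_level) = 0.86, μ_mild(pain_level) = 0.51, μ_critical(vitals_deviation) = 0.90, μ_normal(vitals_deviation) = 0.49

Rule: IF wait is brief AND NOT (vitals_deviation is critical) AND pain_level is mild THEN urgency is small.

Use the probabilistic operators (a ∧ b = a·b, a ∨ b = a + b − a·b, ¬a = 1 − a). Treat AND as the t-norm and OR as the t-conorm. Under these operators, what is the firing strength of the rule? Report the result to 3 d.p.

0.007

firing strength: brief=0.13, ¬critical=1−0.90=0.10, mild=0.51; AND[a·b] → w = 0.0066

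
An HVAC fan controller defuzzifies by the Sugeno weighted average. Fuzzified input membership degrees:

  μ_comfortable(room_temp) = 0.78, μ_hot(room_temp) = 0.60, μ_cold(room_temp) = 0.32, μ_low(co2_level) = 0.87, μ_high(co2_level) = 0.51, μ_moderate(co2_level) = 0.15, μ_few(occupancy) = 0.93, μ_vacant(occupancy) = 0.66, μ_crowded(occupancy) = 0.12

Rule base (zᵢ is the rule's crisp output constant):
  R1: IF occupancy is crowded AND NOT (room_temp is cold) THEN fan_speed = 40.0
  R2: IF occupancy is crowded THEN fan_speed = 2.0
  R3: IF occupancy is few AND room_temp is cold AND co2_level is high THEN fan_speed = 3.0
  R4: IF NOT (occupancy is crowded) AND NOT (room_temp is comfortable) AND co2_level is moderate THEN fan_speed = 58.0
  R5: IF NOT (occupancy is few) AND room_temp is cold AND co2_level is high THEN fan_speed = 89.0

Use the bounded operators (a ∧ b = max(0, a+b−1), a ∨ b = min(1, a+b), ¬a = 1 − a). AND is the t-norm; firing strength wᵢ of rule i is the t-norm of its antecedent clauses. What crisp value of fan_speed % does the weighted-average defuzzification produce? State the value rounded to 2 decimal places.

2.00

R1 (z=40.0): crowded=0.12, ¬cold=1−0.32=0.68; AND[max(0, a+b−1)] → w = 0.00
R2 (z=2.0): crowded=0.12 → w = 0.12
R3 (z=3.0): few=0.93, cold=0.32, high=0.51; AND[max(0, a+b−1)] → w = 0.00
R4 (z=58.0): ¬crowded=1−0.12=0.88, ¬comfortable=1−0.78=0.22, moderate=0.15; AND[max(0, a+b−1)] → w = 0.00
R5 (z=89.0): ¬few=1−0.93=0.07, cold=0.32, high=0.51; AND[max(0, a+b−1)] → w = 0.00
Weighted average = (0.00·40.0 + 0.12·2.0 + 0.00·3.0 + 0.00·58.0 + 0.00·89.0) / (0.00 + 0.12 + 0.00 + 0.00 + 0.00)
  = 0.2400 / 0.1200 = 2.00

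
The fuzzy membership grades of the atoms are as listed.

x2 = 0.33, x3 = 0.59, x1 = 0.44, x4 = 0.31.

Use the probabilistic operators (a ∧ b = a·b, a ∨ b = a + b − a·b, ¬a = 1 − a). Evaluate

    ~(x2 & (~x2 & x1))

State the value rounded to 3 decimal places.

~x2 = 1 − 0.3300 = 0.6700
~x2 & x1 = a·b on (0.6700, 0.4400) = 0.2948
x2 & (~x2 & x1) = a·b on (0.3300, 0.2948) = 0.0973
~(x2 & (~x2 & x1)) = 1 − 0.0973 = 0.9027

0.903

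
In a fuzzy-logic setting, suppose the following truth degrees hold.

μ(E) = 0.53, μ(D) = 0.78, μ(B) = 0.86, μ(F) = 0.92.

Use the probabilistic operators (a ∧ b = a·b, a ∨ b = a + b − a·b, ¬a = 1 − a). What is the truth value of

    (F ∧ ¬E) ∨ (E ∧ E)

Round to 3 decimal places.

0.592

¬E = 1 − 0.5300 = 0.4700
F ∧ ¬E = a·b on (0.9200, 0.4700) = 0.4324
E ∧ E = a·b on (0.5300, 0.5300) = 0.2809
(F ∧ ¬E) ∨ (E ∧ E) = a + b − a·b on (0.4324, 0.2809) = 0.5918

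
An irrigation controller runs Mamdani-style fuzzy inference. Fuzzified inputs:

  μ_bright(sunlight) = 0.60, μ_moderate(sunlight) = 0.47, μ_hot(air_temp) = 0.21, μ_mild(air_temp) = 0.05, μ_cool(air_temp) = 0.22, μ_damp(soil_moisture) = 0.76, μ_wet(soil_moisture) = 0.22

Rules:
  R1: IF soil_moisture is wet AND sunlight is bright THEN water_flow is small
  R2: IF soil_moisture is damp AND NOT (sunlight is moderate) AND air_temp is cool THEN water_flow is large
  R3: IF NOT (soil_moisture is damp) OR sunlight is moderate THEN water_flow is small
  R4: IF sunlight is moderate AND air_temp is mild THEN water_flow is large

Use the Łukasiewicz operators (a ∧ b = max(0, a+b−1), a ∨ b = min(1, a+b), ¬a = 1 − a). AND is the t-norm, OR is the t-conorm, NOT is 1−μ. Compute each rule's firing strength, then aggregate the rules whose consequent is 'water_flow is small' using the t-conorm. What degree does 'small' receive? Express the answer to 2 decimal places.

0.71

R1: wet=0.22, bright=0.60; AND[max(0, a+b−1)] → w = 0.00
R2: damp=0.76, ¬moderate=1−0.47=0.53, cool=0.22; AND[max(0, a+b−1)] → w = 0.00
R3: ¬damp=1−0.76=0.24, moderate=0.47; OR[min(1, a+b)] → w = 0.71
R4: moderate=0.47, mild=0.05; AND[max(0, a+b−1)] → w = 0.00
Rules with consequent 'small': {R1, R3} → strengths 0.00, 0.71
Aggregate via t-conorm [min(1, a+b)]: 0.71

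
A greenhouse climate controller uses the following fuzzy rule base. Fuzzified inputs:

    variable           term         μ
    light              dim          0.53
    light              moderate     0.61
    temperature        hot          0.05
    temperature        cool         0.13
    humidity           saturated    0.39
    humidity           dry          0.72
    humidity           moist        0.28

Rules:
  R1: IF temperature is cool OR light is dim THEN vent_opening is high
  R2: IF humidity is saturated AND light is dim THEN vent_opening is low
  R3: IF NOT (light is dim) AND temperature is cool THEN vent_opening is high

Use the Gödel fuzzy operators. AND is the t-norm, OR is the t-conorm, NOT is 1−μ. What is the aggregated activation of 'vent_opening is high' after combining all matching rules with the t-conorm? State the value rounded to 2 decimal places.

0.53

R1: cool=0.13, dim=0.53; OR[max(a, b)] → w = 0.53
R2: saturated=0.39, dim=0.53; AND[min(a, b)] → w = 0.39
R3: ¬dim=1−0.53=0.47, cool=0.13; AND[min(a, b)] → w = 0.13
Rules with consequent 'high': {R1, R3} → strengths 0.53, 0.13
Aggregate via t-conorm [max(a, b)]: 0.53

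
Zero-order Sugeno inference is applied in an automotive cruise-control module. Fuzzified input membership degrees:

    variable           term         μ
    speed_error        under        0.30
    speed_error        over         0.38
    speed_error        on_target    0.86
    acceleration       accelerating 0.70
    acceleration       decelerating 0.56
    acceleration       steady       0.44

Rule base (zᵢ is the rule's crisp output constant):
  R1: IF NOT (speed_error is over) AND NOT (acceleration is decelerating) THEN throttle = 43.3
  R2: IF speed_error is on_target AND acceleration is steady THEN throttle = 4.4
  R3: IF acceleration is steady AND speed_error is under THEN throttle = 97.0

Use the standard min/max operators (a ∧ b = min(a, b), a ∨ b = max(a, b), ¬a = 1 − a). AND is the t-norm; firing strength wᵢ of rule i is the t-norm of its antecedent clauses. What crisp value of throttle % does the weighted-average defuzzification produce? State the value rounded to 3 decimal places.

42.447

R1 (z=43.3): ¬over=1−0.38=0.62, ¬decelerating=1−0.56=0.44; AND[min(a, b)] → w = 0.44
R2 (z=4.4): on_target=0.86, steady=0.44; AND[min(a, b)] → w = 0.44
R3 (z=97.0): steady=0.44, under=0.30; AND[min(a, b)] → w = 0.30
Weighted average = (0.44·43.3 + 0.44·4.4 + 0.30·97.0) / (0.44 + 0.44 + 0.30)
  = 50.0880 / 1.1800 = 42.447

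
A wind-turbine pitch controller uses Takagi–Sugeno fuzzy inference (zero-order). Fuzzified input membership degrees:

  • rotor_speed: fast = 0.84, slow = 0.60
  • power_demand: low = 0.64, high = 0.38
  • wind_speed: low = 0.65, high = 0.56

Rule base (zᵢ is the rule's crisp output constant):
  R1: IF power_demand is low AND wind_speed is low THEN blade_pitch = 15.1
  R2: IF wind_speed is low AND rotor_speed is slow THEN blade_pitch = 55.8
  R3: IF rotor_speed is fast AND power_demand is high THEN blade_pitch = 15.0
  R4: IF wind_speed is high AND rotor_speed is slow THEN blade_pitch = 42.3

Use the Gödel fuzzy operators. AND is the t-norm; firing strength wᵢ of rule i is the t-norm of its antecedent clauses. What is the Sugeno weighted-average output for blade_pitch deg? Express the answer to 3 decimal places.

R1 (z=15.1): low=0.64, low=0.65; AND[min(a, b)] → w = 0.64
R2 (z=55.8): low=0.65, slow=0.60; AND[min(a, b)] → w = 0.60
R3 (z=15.0): fast=0.84, high=0.38; AND[min(a, b)] → w = 0.38
R4 (z=42.3): high=0.56, slow=0.60; AND[min(a, b)] → w = 0.56
Weighted average = (0.64·15.1 + 0.60·55.8 + 0.38·15.0 + 0.56·42.3) / (0.64 + 0.60 + 0.38 + 0.56)
  = 72.5320 / 2.1800 = 33.272

33.272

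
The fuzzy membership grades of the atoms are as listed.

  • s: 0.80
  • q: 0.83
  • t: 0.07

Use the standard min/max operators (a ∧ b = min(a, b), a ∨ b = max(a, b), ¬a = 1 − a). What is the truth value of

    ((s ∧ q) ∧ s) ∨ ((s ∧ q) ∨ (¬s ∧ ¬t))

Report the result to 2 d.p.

0.80

s ∧ q = min(a, b) on (0.80, 0.83) = 0.80
(s ∧ q) ∧ s = min(a, b) on (0.80, 0.80) = 0.80
s ∧ q = min(a, b) on (0.80, 0.83) = 0.80
¬s = 1 − 0.80 = 0.20
¬t = 1 − 0.07 = 0.93
¬s ∧ ¬t = min(a, b) on (0.20, 0.93) = 0.20
(s ∧ q) ∨ (¬s ∧ ¬t) = max(a, b) on (0.80, 0.20) = 0.80
((s ∧ q) ∧ s) ∨ ((s ∧ q) ∨ (¬s ∧ ¬t)) = max(a, b) on (0.80, 0.80) = 0.80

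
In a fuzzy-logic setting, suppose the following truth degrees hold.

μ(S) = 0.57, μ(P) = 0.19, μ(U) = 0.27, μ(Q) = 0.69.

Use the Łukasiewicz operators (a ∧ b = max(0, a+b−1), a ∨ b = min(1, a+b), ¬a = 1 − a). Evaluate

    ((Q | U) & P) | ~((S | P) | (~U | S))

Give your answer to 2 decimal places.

Q | U = min(1, a+b) on (0.69, 0.27) = 0.96
(Q | U) & P = max(0, a+b−1) on (0.96, 0.19) = 0.15
S | P = min(1, a+b) on (0.57, 0.19) = 0.76
~U = 1 − 0.27 = 0.73
~U | S = min(1, a+b) on (0.73, 0.57) = 1.00
(S | P) | (~U | S) = min(1, a+b) on (0.76, 1.00) = 1.00
~((S | P) | (~U | S)) = 1 − 1.00 = 0.00
((Q | U) & P) | ~((S | P) | (~U | S)) = min(1, a+b) on (0.15, 0.00) = 0.15

0.15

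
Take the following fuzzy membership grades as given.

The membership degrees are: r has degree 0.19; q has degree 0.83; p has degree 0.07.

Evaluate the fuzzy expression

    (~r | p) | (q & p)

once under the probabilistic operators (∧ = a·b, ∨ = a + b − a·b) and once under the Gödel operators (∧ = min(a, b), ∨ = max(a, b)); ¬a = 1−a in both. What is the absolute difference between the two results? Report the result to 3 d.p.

0.024

Under probabilistic:
  ~r = 1 − 0.1900 = 0.8100
  ~r | p = a + b − a·b on (0.8100, 0.0700) = 0.8233
  q & p = a·b on (0.8300, 0.0700) = 0.0581
  (~r | p) | (q & p) = a + b − a·b on (0.8233, 0.0581) = 0.8336
  → value = 0.8336
Under Gödel:
  ~r = 1 − 0.19 = 0.81
  ~r | p = max(a, b) on (0.81, 0.07) = 0.81
  q & p = min(a, b) on (0.83, 0.07) = 0.07
  (~r | p) | (q & p) = max(a, b) on (0.81, 0.07) = 0.81
  → value = 0.8100
|0.8336 − 0.8100| = 0.024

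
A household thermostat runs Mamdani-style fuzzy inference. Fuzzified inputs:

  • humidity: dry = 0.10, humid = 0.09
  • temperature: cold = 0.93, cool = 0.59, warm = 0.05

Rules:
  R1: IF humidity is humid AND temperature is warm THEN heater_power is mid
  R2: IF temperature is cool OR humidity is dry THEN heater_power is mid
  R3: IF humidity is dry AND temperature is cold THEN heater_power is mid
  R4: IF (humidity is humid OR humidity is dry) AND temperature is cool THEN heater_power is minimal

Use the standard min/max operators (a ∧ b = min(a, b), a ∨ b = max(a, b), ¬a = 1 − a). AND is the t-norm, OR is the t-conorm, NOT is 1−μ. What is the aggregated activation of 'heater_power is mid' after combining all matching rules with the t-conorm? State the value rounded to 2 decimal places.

R1: humid=0.09, warm=0.05; AND[min(a, b)] → w = 0.05
R2: cool=0.59, dry=0.10; OR[max(a, b)] → w = 0.59
R3: dry=0.10, cold=0.93; AND[min(a, b)] → w = 0.10
R4: (humid=0.09 OR dry=0.10) = 0.10; AND[min(a, b)] with cool=0.59 → w = 0.10
Rules with consequent 'mid': {R1, R2, R3} → strengths 0.05, 0.59, 0.10
Aggregate via t-conorm [max(a, b)]: 0.59

0.59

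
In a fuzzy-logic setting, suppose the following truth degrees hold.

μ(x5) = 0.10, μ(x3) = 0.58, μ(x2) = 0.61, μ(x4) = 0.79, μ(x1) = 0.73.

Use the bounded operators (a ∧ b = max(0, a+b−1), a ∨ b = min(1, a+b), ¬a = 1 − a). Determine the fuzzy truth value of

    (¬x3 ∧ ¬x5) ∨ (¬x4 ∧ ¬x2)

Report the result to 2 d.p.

¬x3 = 1 − 0.58 = 0.42
¬x5 = 1 − 0.10 = 0.90
¬x3 ∧ ¬x5 = max(0, a+b−1) on (0.42, 0.90) = 0.32
¬x4 = 1 − 0.79 = 0.21
¬x2 = 1 − 0.61 = 0.39
¬x4 ∧ ¬x2 = max(0, a+b−1) on (0.21, 0.39) = 0.00
(¬x3 ∧ ¬x5) ∨ (¬x4 ∧ ¬x2) = min(1, a+b) on (0.32, 0.00) = 0.32

0.32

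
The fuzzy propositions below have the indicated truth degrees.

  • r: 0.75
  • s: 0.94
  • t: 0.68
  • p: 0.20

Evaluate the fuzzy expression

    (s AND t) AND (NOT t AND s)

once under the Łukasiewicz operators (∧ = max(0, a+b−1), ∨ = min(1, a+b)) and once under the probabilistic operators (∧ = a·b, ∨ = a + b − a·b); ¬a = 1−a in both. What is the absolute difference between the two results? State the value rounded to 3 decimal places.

Under Łukasiewicz:
  s AND t = max(0, a+b−1) on (0.94, 0.68) = 0.62
  NOT t = 1 − 0.68 = 0.32
  NOT t AND s = max(0, a+b−1) on (0.32, 0.94) = 0.26
  (s AND t) AND (NOT t AND s) = max(0, a+b−1) on (0.62, 0.26) = 0.00
  → value = 0.0000
Under probabilistic:
  s AND t = a·b on (0.9400, 0.6800) = 0.6392
  NOT t = 1 − 0.6800 = 0.3200
  NOT t AND s = a·b on (0.3200, 0.9400) = 0.3008
  (s AND t) AND (NOT t AND s) = a·b on (0.6392, 0.3008) = 0.1923
  → value = 0.1923
|0.0000 − 0.1923| = 0.192

0.192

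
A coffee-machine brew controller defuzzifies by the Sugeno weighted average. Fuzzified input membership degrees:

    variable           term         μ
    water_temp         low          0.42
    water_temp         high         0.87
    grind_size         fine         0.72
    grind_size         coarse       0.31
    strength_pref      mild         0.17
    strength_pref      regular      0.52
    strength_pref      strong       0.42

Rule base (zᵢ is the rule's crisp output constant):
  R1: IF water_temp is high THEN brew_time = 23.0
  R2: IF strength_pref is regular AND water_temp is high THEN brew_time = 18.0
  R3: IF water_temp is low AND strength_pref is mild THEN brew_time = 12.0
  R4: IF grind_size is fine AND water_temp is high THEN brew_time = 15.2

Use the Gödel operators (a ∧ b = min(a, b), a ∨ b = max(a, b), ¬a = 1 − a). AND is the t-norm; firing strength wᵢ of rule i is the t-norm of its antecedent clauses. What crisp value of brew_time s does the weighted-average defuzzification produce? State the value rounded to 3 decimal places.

18.576

R1 (z=23.0): high=0.87 → w = 0.87
R2 (z=18.0): regular=0.52, high=0.87; AND[min(a, b)] → w = 0.52
R3 (z=12.0): low=0.42, mild=0.17; AND[min(a, b)] → w = 0.17
R4 (z=15.2): fine=0.72, high=0.87; AND[min(a, b)] → w = 0.72
Weighted average = (0.87·23.0 + 0.52·18.0 + 0.17·12.0 + 0.72·15.2) / (0.87 + 0.52 + 0.17 + 0.72)
  = 42.3540 / 2.2800 = 18.576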